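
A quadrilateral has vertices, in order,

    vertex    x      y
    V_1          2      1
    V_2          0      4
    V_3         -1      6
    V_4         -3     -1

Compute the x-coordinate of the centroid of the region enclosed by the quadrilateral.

Apply the shoelace formula. First the cross-terms c_i = x_i·y_{i+1} − x_{i+1}·y_i:
  8, 4, 19, -1  ⇒  2A = 30, A = 15.
Then Σ (x_i + x_{i+1})·c_i = -63, so x̄ = -63 / (6·15) = -0.7.

-0.7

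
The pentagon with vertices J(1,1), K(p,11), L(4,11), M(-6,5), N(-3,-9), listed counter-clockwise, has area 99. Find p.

7

Write out the shoelace sum; only the two edges meeting at K involve p:
2·Area = [(1·11 − p·1) + (p·11 − 4·11)] + 161
       = 10·p + 128 = 198
⇒ p = 7.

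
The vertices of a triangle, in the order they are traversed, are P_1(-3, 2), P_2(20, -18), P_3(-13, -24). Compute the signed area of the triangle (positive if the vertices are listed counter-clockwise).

Apply the surveyor's formula: 2A = Σ (x_i·y_{i+1} − x_{i+1}·y_i), indices taken mod 3.
P_1→P_2: (-3)(-18) − (20)(2) = 14
P_2→P_3: (20)(-24) − (-13)(-18) = -714
P_3→P_1: (-13)(2) − (-3)(-24) = -98
Σ = -798
Signed area = Σ/2 = -399 (negative ⇒ clockwise traversal).

-399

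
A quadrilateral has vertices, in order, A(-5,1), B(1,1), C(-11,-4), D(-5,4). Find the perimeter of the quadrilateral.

|AB| = √((6)² + (0)²) = √36 = 6
|BC| = √((-12)² + (-5)²) = √169 = 13
|CD| = √((6)² + (8)²) = √100 = 10
|DA| = √((0)² + (-3)²) = √9 = 3
Perimeter = 6 + 13 + 10 + 3 = 32.

32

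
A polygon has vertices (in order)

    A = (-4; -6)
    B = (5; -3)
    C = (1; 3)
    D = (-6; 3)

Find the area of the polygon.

64.5

Apply the shoelace formula: 2A = Σ (x_i·y_{i+1} − x_{i+1}·y_i), indices taken mod 4.
A→B: (-4)(-3) − (5)(-6) = 42
B→C: (5)(3) − (1)(-3) = 18
C→D: (1)(3) − (-6)(3) = 21
D→A: (-6)(-6) − (-4)(3) = 48
Σ = 129
Area = |Σ|/2 = 64.5.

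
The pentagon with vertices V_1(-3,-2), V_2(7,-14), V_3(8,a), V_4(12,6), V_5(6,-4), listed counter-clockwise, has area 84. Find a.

-12

Write out the shoelace sum; only the two edges meeting at V_3 involve a:
2·Area = [(7·a − 8·(-14)) + (8·6 − 12·a)] + -52
       = -5·a + 108 = 168
⇒ a = -12.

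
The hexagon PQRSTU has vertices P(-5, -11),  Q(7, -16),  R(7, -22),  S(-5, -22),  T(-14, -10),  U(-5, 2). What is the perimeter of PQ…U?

74

|PQ| = √((12)² + (-5)²) = √169 = 13
|QR| = √((0)² + (-6)²) = √36 = 6
|RS| = √((-12)² + (0)²) = √144 = 12
|ST| = √((-9)² + (12)²) = √225 = 15
|TU| = √((9)² + (12)²) = √225 = 15
|UP| = √((0)² + (-13)²) = √169 = 13
Perimeter = 13 + 6 + 12 + 15 + 15 + 13 = 74.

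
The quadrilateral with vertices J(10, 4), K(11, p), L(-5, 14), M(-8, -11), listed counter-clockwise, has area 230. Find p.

7

The doubled signed area Σ (x_i y_{i+1} − x_{i+1} y_i) is linear in p.
With p=0 it equals 355; the coefficient of p is 15 (from the two edges through K).
So 15·p + 355 = 2·230 = 460 ⇒ p = 7.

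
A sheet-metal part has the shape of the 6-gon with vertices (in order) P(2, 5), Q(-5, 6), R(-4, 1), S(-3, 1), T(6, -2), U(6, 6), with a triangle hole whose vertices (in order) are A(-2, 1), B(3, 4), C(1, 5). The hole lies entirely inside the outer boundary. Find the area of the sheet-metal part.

Outer boundary:
P→Q: (2)(6) − (-5)(5) = 37
Q→R: (-5)(1) − (-4)(6) = 19
R→S: (-4)(1) − (-3)(1) = -1
S→T: (-3)(-2) − (6)(1) = 0
T→U: (6)(6) − (6)(-2) = 48
U→P: (6)(5) − (2)(6) = 18
Σ = 121
Area = |Σ|/2 = 60.5.
Hole:
Apply Gauss's area formula: 2A = Σ (x_i·y_{i+1} − x_{i+1}·y_i), indices taken mod 3.
Σ = (-11) + (11) + (11) = 11
Area = |Σ|/2 = 5.5.
Net area = 60.5 − 5.5 = 55.

55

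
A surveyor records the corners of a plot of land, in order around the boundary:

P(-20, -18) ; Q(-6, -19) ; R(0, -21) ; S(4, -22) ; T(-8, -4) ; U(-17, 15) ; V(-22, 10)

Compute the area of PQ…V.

429

Σ = (272) + (126) + (84) + (-192) + (-188) + (160) + (596) = 858
Area = |Σ|/2 = 429.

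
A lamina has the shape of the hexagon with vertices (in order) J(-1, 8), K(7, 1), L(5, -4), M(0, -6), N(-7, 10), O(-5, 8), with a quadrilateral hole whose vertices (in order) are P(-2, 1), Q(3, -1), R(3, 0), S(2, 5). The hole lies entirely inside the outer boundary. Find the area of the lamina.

85.5

Outer boundary:
Apply the surveyor's formula: 2A = Σ (x_i·y_{i+1} − x_{i+1}·y_i), indices taken mod 6.
J→K: (-1)(1) − (7)(8) = -57
K→L: (7)(-4) − (5)(1) = -33
L→M: (5)(-6) − (0)(-4) = -30
M→N: (0)(10) − (-7)(-6) = -42
N→O: (-7)(8) − (-5)(10) = -6
O→J: (-5)(8) − (-1)(8) = -32
Σ = -200
Area = |Σ|/2 = 100.
Hole:
Σ = (-1) + (3) + (15) + (12) = 29
Area = |Σ|/2 = 14.5.
Net area = 100 − 14.5 = 85.5.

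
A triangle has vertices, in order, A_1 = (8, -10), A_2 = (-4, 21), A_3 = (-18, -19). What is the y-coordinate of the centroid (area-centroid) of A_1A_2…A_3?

-8/3

Apply Gauss's area formula. First the cross-terms c_i = x_i·y_{i+1} − x_{i+1}·y_i:
  128, 454, 332  ⇒  2A = 914, A = 457.
Then Σ (y_i + y_{i+1})·c_i = -7312, so ȳ = -7312 / (6·457) = -8/3.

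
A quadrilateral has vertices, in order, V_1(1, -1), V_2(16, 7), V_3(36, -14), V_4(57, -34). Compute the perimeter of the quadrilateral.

|V_1V_2| = √((15)² + (8)²) = √289 = 17
|V_2V_3| = √((20)² + (-21)²) = √841 = 29
|V_3V_4| = √((21)² + (-20)²) = √841 = 29
|V_4V_1| = √((-56)² + (33)²) = √4225 = 65
Perimeter = 17 + 29 + 29 + 65 = 140.

140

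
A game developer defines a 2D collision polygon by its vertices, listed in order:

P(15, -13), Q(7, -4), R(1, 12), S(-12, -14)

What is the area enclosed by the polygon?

Σ = (31) + (88) + (130) + (366) = 615
Area = |Σ|/2 = 307.5.

307.5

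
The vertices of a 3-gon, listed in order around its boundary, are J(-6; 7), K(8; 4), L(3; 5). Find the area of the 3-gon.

0.5

Σ = (-80) + (28) + (51) = -1
Area = |Σ|/2 = 0.5.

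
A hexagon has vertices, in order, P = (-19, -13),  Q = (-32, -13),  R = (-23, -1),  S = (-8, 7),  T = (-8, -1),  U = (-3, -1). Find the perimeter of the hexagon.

|PQ| = √((-13)² + (0)²) = √169 = 13
|QR| = √((9)² + (12)²) = √225 = 15
|RS| = √((15)² + (8)²) = √289 = 17
|ST| = √((0)² + (-8)²) = √64 = 8
|TU| = √((5)² + (0)²) = √25 = 5
|UP| = √((-16)² + (-12)²) = √400 = 20
Perimeter = 13 + 15 + 17 + 8 + 5 + 20 = 78.

78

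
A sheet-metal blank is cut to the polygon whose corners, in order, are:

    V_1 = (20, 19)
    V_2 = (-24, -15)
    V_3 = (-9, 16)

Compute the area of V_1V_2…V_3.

Apply the shoelace formula: 2A = Σ (x_i·y_{i+1} − x_{i+1}·y_i), indices taken mod 3.
V_1→V_2: (20)(-15) − (-24)(19) = 156
V_2→V_3: (-24)(16) − (-9)(-15) = -519
V_3→V_1: (-9)(19) − (20)(16) = -491
Σ = -854
Area = |Σ|/2 = 427.

427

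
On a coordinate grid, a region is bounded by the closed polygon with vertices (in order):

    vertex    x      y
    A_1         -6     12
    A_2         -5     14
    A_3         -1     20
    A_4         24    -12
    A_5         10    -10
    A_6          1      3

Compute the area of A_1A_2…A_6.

314

Apply Gauss's area formula: 2A = Σ (x_i·y_{i+1} − x_{i+1}·y_i), indices taken mod 6.
Σ = (-24) + (-86) + (-468) + (-120) + (40) + (30) = -628
Area = |Σ|/2 = 314.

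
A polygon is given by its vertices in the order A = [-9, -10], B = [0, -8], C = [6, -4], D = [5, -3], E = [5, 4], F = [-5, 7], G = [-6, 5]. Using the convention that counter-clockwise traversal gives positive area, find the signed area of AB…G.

Cross-terms: 72, 48, 2, 35, 55, 17, 105  ⇒  Σ = 334
Signed area = Σ/2 = 167 (positive ⇒ counter-clockwise traversal).

167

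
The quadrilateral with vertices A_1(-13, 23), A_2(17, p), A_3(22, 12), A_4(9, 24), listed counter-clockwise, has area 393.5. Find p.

-1

The doubled signed area Σ (x_i y_{i+1} − x_{i+1} y_i) is linear in p.
With p=0 it equals 752; the coefficient of p is -35 (from the two edges through A_2).
So -35·p + 752 = 2·393.5 = 787 ⇒ p = -1.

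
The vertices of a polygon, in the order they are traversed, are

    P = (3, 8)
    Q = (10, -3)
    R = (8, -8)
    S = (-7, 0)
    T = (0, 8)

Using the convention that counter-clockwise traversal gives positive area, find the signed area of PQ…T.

-140.5

P→Q: (3)(-3) − (10)(8) = -89
Q→R: (10)(-8) − (8)(-3) = -56
R→S: (8)(0) − (-7)(-8) = -56
S→T: (-7)(8) − (0)(0) = -56
T→P: (0)(8) − (3)(8) = -24
Σ = -281
Signed area = Σ/2 = -140.5 (negative ⇒ clockwise traversal).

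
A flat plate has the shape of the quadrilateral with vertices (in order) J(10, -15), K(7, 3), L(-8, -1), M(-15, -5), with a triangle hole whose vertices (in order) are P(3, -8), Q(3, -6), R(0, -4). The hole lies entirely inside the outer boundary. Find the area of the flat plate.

Outer boundary:
Σ = (135) + (17) + (25) + (275) = 452
Area = |Σ|/2 = 226.
Hole:
Apply Gauss's area formula: 2A = Σ (x_i·y_{i+1} − x_{i+1}·y_i), indices taken mod 3.
Σ = (6) + (-12) + (12) = 6
Area = |Σ|/2 = 3.
Net area = 226 − 3 = 223.

223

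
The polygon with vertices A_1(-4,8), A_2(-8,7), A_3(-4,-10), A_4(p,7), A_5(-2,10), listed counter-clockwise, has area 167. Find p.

9

Write out the shoelace sum; only the two edges meeting at A_4 involve p:
2·Area = [((-4)·7 − p·(-10)) + (p·10 − (-2)·7)] + 168
       = 20·p + 154 = 334
⇒ p = 9.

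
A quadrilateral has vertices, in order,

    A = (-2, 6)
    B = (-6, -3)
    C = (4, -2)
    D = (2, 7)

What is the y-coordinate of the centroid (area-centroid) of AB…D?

42/31

Apply Gauss's area formula. First the cross-terms c_i = x_i·y_{i+1} − x_{i+1}·y_i:
  42, 24, 32, 26  ⇒  2A = 124, A = 62.
Then Σ (y_i + y_{i+1})·c_i = 504, so ȳ = 504 / (6·62) = 42/31.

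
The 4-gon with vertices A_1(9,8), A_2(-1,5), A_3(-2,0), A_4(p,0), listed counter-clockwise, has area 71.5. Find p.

The doubled signed area Σ (x_i y_{i+1} − x_{i+1} y_i) is linear in p.
With p=0 it equals 63; the coefficient of p is 8 (from the two edges through A_4).
So 8·p + 63 = 2·71.5 = 143 ⇒ p = 10.

10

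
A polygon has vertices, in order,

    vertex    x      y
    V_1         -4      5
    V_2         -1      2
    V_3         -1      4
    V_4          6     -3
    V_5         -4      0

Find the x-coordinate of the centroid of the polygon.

-25/87

Apply the shoelace (surveyor's) formula. First the cross-terms c_i = x_i·y_{i+1} − x_{i+1}·y_i:
  -3, -2, -21, -12, -20  ⇒  2A = -58, A = -29.
Then Σ (x_i + x_{i+1})·c_i = 50, so x̄ = 50 / (6·(-29)) = -25/87.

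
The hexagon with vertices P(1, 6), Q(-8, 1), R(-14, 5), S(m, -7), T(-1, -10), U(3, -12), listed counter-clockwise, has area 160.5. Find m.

-9

Write out the shoelace sum; only the two edges meeting at S involve m:
2·Area = [((-14)·(-7) − m·5) + (m·(-10) − (-1)·(-7))] + 95
       = -15·m + 186 = 321
⇒ m = -9.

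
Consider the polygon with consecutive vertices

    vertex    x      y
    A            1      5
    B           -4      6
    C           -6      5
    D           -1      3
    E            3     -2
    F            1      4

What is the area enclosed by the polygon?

Apply the surveyor's formula: 2A = Σ (x_i·y_{i+1} − x_{i+1}·y_i), indices taken mod 6.
A→B: (1)(6) − (-4)(5) = 26
B→C: (-4)(5) − (-6)(6) = 16
C→D: (-6)(3) − (-1)(5) = -13
D→E: (-1)(-2) − (3)(3) = -7
E→F: (3)(4) − (1)(-2) = 14
F→A: (1)(5) − (1)(4) = 1
Σ = 37
Area = |Σ|/2 = 18.5.

18.5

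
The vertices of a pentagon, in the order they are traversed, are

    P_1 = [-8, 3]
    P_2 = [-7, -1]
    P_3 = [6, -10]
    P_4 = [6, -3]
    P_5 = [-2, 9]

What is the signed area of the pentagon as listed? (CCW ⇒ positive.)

130.5

Apply the shoelace (surveyor's) formula: 2A = Σ (x_i·y_{i+1} − x_{i+1}·y_i), indices taken mod 5.
P_1→P_2: (-8)(-1) − (-7)(3) = 29
P_2→P_3: (-7)(-10) − (6)(-1) = 76
P_3→P_4: (6)(-3) − (6)(-10) = 42
P_4→P_5: (6)(9) − (-2)(-3) = 48
P_5→P_1: (-2)(3) − (-8)(9) = 66
Σ = 261
Signed area = Σ/2 = 130.5 (positive ⇒ counter-clockwise traversal).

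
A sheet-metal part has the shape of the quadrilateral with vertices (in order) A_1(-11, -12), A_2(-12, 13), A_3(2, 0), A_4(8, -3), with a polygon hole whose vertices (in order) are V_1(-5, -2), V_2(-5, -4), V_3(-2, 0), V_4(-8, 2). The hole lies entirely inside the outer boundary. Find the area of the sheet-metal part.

212

Outer boundary:
Apply the surveyor's formula: 2A = Σ (x_i·y_{i+1} − x_{i+1}·y_i), indices taken mod 4.
Σ = (-287) + (-26) + (-6) + (-129) = -448
Area = |Σ|/2 = 224.
Hole:
Σ = (10) + (-8) + (-4) + (26) = 24
Area = |Σ|/2 = 12.
Net area = 224 − 12 = 212.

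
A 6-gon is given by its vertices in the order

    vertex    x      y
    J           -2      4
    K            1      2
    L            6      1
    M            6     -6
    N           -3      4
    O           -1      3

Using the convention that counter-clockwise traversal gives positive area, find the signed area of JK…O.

-29

Σ = (-8) + (-11) + (-42) + (6) + (-5) + (2) = -58
Signed area = Σ/2 = -29 (negative ⇒ clockwise traversal).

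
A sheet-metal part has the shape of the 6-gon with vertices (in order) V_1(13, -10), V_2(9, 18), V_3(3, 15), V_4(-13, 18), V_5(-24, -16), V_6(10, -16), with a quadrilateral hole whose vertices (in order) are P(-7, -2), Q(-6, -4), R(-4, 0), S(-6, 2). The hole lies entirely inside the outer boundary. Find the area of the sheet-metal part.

Outer boundary:
Apply Gauss's area formula: 2A = Σ (x_i·y_{i+1} − x_{i+1}·y_i), indices taken mod 6.
V_1→V_2: (13)(18) − (9)(-10) = 324
V_2→V_3: (9)(15) − (3)(18) = 81
V_3→V_4: (3)(18) − (-13)(15) = 249
V_4→V_5: (-13)(-16) − (-24)(18) = 640
V_5→V_6: (-24)(-16) − (10)(-16) = 544
V_6→V_1: (10)(-10) − (13)(-16) = 108
Σ = 1946
Area = |Σ|/2 = 973.
Hole:
Apply the surveyor's formula: 2A = Σ (x_i·y_{i+1} − x_{i+1}·y_i), indices taken mod 4.
Cross-terms: 16, -16, -8, 26  ⇒  Σ = 18
Area = |Σ|/2 = 9.
Net area = 973 − 9 = 964.

964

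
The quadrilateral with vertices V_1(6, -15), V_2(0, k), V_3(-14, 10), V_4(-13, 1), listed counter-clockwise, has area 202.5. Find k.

The doubled signed area Σ (x_i y_{i+1} − x_{i+1} y_i) is linear in k.
With k=0 it equals 305; the coefficient of k is 20 (from the two edges through V_2).
So 20·k + 305 = 2·202.5 = 405 ⇒ k = 5.

5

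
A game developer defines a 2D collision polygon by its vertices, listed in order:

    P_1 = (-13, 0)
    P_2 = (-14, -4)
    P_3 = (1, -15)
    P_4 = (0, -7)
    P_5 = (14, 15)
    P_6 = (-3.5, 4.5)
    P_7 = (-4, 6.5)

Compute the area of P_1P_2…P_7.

276.125

Apply Gauss's area formula: 2A = Σ (x_i·y_{i+1} − x_{i+1}·y_i), indices taken mod 7.
Σ = (52) + (214) + (-7) + (98) + (115.5) + (-4.75) + (84.5) = 552.25
Area = |Σ|/2 = 276.125.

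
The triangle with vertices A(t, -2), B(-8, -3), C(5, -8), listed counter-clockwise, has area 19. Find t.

The doubled signed area Σ (x_i y_{i+1} − x_{i+1} y_i) is linear in t.
With t=0 it equals 53; the coefficient of t is 5 (from the two edges through A).
So 5·t + 53 = 2·19 = 38 ⇒ t = -3.

-3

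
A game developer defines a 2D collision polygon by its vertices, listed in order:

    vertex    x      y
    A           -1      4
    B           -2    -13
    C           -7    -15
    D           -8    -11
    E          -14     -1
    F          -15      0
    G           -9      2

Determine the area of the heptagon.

Σ = (21) + (-61) + (-43) + (-146) + (-15) + (-30) + (-34) = -308
Area = |Σ|/2 = 154.

154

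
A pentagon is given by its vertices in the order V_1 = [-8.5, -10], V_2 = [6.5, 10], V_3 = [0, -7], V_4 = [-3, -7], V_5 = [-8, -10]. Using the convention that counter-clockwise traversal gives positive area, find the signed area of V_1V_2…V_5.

Cross-terms: -20, -45.5, -21, -26, -5  ⇒  Σ = -117.5
Signed area = Σ/2 = -58.75 (negative ⇒ clockwise traversal).

-58.75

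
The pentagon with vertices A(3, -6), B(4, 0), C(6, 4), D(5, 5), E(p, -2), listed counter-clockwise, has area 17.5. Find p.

Write out the shoelace sum; only the two edges meeting at E involve p:
2·Area = [(5·(-2) − p·5) + (p·(-6) − 3·(-2))] + 50
       = -11·p + 46 = 35
⇒ p = 1.

1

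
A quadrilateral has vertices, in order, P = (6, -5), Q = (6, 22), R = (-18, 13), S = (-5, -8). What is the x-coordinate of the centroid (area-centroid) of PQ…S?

Apply Gauss's area formula. First the cross-terms c_i = x_i·y_{i+1} − x_{i+1}·y_i:
  162, 474, 209, 73  ⇒  2A = 918, A = 459.
Then Σ (x_i + x_{i+1})·c_i = -8478, so x̄ = -8478 / (6·459) = -157/51.

-157/51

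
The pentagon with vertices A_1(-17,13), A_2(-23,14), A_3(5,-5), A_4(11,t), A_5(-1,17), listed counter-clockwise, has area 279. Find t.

-11

Write out the shoelace sum; only the two edges meeting at A_4 involve t:
2·Area = [(5·t − 11·(-5)) + (11·17 − (-1)·t)] + 382
       = 6·t + 624 = 558
⇒ t = -11.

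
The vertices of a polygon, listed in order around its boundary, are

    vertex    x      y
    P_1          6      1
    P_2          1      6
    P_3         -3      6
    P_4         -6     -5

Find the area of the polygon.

Apply the shoelace (surveyor's) formula: 2A = Σ (x_i·y_{i+1} − x_{i+1}·y_i), indices taken mod 4.
Σ = (35) + (24) + (51) + (24) = 134
Area = |Σ|/2 = 67.

67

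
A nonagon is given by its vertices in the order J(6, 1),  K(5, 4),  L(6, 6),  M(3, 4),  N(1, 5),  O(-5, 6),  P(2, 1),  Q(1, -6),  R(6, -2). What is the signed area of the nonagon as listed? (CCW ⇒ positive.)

47.5

J→K: (6)(4) − (5)(1) = 19
K→L: (5)(6) − (6)(4) = 6
L→M: (6)(4) − (3)(6) = 6
M→N: (3)(5) − (1)(4) = 11
N→O: (1)(6) − (-5)(5) = 31
O→P: (-5)(1) − (2)(6) = -17
P→Q: (2)(-6) − (1)(1) = -13
Q→R: (1)(-2) − (6)(-6) = 34
R→J: (6)(1) − (6)(-2) = 18
Σ = 95
Signed area = Σ/2 = 47.5 (positive ⇒ counter-clockwise traversal).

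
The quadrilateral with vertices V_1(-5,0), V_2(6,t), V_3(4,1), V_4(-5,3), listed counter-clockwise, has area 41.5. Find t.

-5

Write out the shoelace sum; only the two edges meeting at V_2 involve t:
2·Area = [((-5)·t − 6·0) + (6·1 − 4·t)] + 32
       = -9·t + 38 = 83
⇒ t = -5.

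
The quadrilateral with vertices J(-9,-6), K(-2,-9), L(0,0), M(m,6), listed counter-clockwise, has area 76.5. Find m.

-5

The doubled signed area Σ (x_i y_{i+1} − x_{i+1} y_i) is linear in m.
With m=0 it equals 123; the coefficient of m is -6 (from the two edges through M).
So -6·m + 123 = 2·76.5 = 153 ⇒ m = -5.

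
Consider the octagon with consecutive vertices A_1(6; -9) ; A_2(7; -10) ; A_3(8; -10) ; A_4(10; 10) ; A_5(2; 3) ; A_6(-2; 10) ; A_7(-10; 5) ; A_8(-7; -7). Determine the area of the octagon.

264.5

Apply Gauss's area formula: 2A = Σ (x_i·y_{i+1} − x_{i+1}·y_i), indices taken mod 8.
Cross-terms: 3, 10, 180, 10, 26, 90, 105, 105  ⇒  Σ = 529
Area = |Σ|/2 = 264.5.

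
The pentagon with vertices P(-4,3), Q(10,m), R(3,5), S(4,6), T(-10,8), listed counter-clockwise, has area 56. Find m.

0

Write out the shoelace sum; only the two edges meeting at Q involve m:
2·Area = [((-4)·m − 10·3) + (10·5 − 3·m)] + 92
       = -7·m + 112 = 112
⇒ m = 0.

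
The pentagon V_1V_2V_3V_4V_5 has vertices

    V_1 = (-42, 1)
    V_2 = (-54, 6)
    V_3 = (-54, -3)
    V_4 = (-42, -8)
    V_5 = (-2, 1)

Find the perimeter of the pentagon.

116

|V_1V_2| = √((-12)² + (5)²) = √169 = 13
|V_2V_3| = √((0)² + (-9)²) = √81 = 9
|V_3V_4| = √((12)² + (-5)²) = √169 = 13
|V_4V_5| = √((40)² + (9)²) = √1681 = 41
|V_5V_1| = √((-40)² + (0)²) = √1600 = 40
Perimeter = 13 + 9 + 13 + 41 + 40 = 116.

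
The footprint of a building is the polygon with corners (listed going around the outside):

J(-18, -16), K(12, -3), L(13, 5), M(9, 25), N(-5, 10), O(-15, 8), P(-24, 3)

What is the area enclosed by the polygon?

Apply the surveyor's formula: 2A = Σ (x_i·y_{i+1} − x_{i+1}·y_i), indices taken mod 7.
Σ = (246) + (99) + (280) + (215) + (110) + (147) + (438) = 1535
Area = |Σ|/2 = 767.5.

767.5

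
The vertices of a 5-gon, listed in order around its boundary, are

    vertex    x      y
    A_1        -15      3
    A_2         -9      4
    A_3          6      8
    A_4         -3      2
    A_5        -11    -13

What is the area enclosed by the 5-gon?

130

Apply the shoelace (surveyor's) formula: 2A = Σ (x_i·y_{i+1} − x_{i+1}·y_i), indices taken mod 5.
Σ = (-33) + (-96) + (36) + (61) + (-228) = -260
Area = |Σ|/2 = 130.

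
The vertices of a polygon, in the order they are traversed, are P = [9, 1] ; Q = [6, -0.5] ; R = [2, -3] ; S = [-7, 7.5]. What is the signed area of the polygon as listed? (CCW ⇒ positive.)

Apply Gauss's area formula: 2A = Σ (x_i·y_{i+1} − x_{i+1}·y_i), indices taken mod 4.
Cross-terms: -10.5, -17, -6, -74.5  ⇒  Σ = -108
Signed area = Σ/2 = -54 (negative ⇒ clockwise traversal).

-54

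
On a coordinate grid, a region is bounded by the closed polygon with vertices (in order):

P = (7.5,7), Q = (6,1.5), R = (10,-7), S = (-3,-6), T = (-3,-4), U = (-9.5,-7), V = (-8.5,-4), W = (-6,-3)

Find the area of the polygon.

Apply the shoelace (surveyor's) formula: 2A = Σ (x_i·y_{i+1} − x_{i+1}·y_i), indices taken mod 8.
P→Q: (7.5)(1.5) − (6)(7) = -30.75
Q→R: (6)(-7) − (10)(1.5) = -57
R→S: (10)(-6) − (-3)(-7) = -81
S→T: (-3)(-4) − (-3)(-6) = -6
T→U: (-3)(-7) − (-9.5)(-4) = -17
U→V: (-9.5)(-4) − (-8.5)(-7) = -21.5
V→W: (-8.5)(-3) − (-6)(-4) = 1.5
W→P: (-6)(7) − (7.5)(-3) = -19.5
Σ = -231.25
Area = |Σ|/2 = 115.625.

115.625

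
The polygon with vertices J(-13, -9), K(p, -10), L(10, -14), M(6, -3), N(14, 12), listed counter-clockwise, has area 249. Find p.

-14

Write out the shoelace sum; only the two edges meeting at K involve p:
2·Area = [((-13)·(-10) − p·(-9)) + (p·(-14) − 10·(-10))] + 198
       = -5·p + 428 = 498
⇒ p = -14.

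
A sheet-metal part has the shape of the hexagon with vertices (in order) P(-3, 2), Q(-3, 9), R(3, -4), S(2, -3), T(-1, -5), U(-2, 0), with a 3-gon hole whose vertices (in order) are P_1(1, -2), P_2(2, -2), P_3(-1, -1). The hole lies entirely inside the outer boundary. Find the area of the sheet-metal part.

Outer boundary:
Cross-terms: -21, -15, -1, -13, -10, -4  ⇒  Σ = -64
Area = |Σ|/2 = 32.
Hole:
Apply Gauss's area formula: 2A = Σ (x_i·y_{i+1} − x_{i+1}·y_i), indices taken mod 3.
Cross-terms: 2, -4, 3  ⇒  Σ = 1
Area = |Σ|/2 = 0.5.
Net area = 32 − 0.5 = 31.5.

31.5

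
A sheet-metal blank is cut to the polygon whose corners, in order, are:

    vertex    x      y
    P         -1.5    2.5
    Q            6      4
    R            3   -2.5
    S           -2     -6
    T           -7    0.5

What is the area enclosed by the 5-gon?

65.375

Cross-terms: -21, -27, -23, -43, -16.75  ⇒  Σ = -130.75
Area = |Σ|/2 = 65.375.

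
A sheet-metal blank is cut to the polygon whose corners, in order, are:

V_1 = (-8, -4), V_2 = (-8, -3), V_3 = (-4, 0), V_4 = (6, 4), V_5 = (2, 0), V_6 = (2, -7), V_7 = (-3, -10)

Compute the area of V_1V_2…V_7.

Σ = (-8) + (-12) + (-16) + (-8) + (-14) + (-41) + (-68) = -167
Area = |Σ|/2 = 83.5.

83.5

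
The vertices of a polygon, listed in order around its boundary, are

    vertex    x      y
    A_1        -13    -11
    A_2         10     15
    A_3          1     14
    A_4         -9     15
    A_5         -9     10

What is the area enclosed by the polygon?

227.5

Apply Gauss's area formula: 2A = Σ (x_i·y_{i+1} − x_{i+1}·y_i), indices taken mod 5.
A_1→A_2: (-13)(15) − (10)(-11) = -85
A_2→A_3: (10)(14) − (1)(15) = 125
A_3→A_4: (1)(15) − (-9)(14) = 141
A_4→A_5: (-9)(10) − (-9)(15) = 45
A_5→A_1: (-9)(-11) − (-13)(10) = 229
Σ = 455
Area = |Σ|/2 = 227.5.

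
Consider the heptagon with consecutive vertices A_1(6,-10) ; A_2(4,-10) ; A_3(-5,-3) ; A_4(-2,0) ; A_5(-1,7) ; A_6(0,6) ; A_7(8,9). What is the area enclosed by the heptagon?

145

Apply the shoelace formula: 2A = Σ (x_i·y_{i+1} − x_{i+1}·y_i), indices taken mod 7.
A_1→A_2: (6)(-10) − (4)(-10) = -20
A_2→A_3: (4)(-3) − (-5)(-10) = -62
A_3→A_4: (-5)(0) − (-2)(-3) = -6
A_4→A_5: (-2)(7) − (-1)(0) = -14
A_5→A_6: (-1)(6) − (0)(7) = -6
A_6→A_7: (0)(9) − (8)(6) = -48
A_7→A_1: (8)(-10) − (6)(9) = -134
Σ = -290
Area = |Σ|/2 = 145.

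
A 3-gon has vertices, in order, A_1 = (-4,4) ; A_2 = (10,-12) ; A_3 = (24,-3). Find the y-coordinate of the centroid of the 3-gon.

Apply the shoelace (surveyor's) formula. First the cross-terms c_i = x_i·y_{i+1} − x_{i+1}·y_i:
  8, 258, 84  ⇒  2A = 350, A = 175.
Then Σ (y_i + y_{i+1})·c_i = -3850, so ȳ = -3850 / (6·175) = -11/3.

-11/3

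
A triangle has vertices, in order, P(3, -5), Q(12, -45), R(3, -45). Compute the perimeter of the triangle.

|PQ| = √((9)² + (-40)²) = √1681 = 41
|QR| = √((-9)² + (0)²) = √81 = 9
|RP| = √((0)² + (40)²) = √1600 = 40
Perimeter = 41 + 9 + 40 = 90.

90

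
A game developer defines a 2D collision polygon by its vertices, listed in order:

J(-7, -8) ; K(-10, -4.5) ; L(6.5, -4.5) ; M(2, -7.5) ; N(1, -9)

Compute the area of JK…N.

Cross-terms: -48.5, 74.25, -39.75, -10.5, -71  ⇒  Σ = -95.5
Area = |Σ|/2 = 47.75.

47.75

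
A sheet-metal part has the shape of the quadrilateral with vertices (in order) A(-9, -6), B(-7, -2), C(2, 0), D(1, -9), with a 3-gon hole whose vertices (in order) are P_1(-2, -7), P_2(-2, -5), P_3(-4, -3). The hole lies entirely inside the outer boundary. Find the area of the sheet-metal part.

Outer boundary:
Apply the shoelace (surveyor's) formula: 2A = Σ (x_i·y_{i+1} − x_{i+1}·y_i), indices taken mod 4.
Σ = (-24) + (4) + (-18) + (-87) = -125
Area = |Σ|/2 = 62.5.
Hole:
Σ = (-4) + (-14) + (22) = 4
Area = |Σ|/2 = 2.
Net area = 62.5 − 2 = 60.5.

60.5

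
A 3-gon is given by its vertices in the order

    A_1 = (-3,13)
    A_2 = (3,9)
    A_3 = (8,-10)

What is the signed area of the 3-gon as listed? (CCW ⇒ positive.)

-47

Apply the surveyor's formula: 2A = Σ (x_i·y_{i+1} − x_{i+1}·y_i), indices taken mod 3.
Cross-terms: -66, -102, 74  ⇒  Σ = -94
Signed area = Σ/2 = -47 (negative ⇒ clockwise traversal).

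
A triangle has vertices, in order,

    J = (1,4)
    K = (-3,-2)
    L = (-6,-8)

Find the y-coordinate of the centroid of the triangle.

Apply Gauss's area formula. First the cross-terms c_i = x_i·y_{i+1} − x_{i+1}·y_i:
  10, 12, -16  ⇒  2A = 6, A = 3.
Then Σ (y_i + y_{i+1})·c_i = -36, so ȳ = -36 / (6·3) = -2.

-2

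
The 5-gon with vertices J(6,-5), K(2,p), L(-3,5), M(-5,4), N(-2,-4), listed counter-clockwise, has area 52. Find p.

1

Write out the shoelace sum; only the two edges meeting at K involve p:
2·Area = [(6·p − 2·(-5)) + (2·5 − (-3)·p)] + 75
       = 9·p + 95 = 104
⇒ p = 1.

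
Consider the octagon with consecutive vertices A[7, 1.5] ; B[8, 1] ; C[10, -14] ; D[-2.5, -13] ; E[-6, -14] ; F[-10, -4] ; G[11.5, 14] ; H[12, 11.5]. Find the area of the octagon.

321.625

Apply Gauss's area formula: 2A = Σ (x_i·y_{i+1} − x_{i+1}·y_i), indices taken mod 8.
Cross-terms: -5, -122, -165, -43, -116, -94, -35.75, -62.5  ⇒  Σ = -643.25
Area = |Σ|/2 = 321.625.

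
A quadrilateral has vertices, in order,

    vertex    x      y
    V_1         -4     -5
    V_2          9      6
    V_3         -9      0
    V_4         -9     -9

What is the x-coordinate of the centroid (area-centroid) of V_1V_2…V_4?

Apply the shoelace (surveyor's) formula. First the cross-terms c_i = x_i·y_{i+1} − x_{i+1}·y_i:
  21, 54, 81, 9  ⇒  2A = 165, A = 82.5.
Then Σ (x_i + x_{i+1})·c_i = -1470, so x̄ = -1470 / (6·82.5) = -98/33.

-98/33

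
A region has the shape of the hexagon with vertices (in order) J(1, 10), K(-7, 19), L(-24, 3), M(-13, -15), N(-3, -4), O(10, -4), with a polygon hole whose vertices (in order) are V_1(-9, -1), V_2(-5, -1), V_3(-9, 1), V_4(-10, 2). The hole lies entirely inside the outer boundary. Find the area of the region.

Outer boundary:
Apply the shoelace formula: 2A = Σ (x_i·y_{i+1} − x_{i+1}·y_i), indices taken mod 6.
J→K: (1)(19) − (-7)(10) = 89
K→L: (-7)(3) − (-24)(19) = 435
L→M: (-24)(-15) − (-13)(3) = 399
M→N: (-13)(-4) − (-3)(-15) = 7
N→O: (-3)(-4) − (10)(-4) = 52
O→J: (10)(10) − (1)(-4) = 104
Σ = 1086
Area = |Σ|/2 = 543.
Hole:
Apply Gauss's area formula: 2A = Σ (x_i·y_{i+1} − x_{i+1}·y_i), indices taken mod 4.
Cross-terms: 4, -14, -8, 28  ⇒  Σ = 10
Area = |Σ|/2 = 5.
Net area = 543 − 5 = 538.

538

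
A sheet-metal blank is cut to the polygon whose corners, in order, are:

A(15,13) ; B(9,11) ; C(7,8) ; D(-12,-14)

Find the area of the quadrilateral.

47.5

Apply the surveyor's formula: 2A = Σ (x_i·y_{i+1} − x_{i+1}·y_i), indices taken mod 4.
Cross-terms: 48, -5, -2, 54  ⇒  Σ = 95
Area = |Σ|/2 = 47.5.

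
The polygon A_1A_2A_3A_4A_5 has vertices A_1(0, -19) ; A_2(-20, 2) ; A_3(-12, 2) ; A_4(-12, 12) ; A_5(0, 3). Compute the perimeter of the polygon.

|A_1A_2| = √((-20)² + (21)²) = √841 = 29
|A_2A_3| = √((8)² + (0)²) = √64 = 8
|A_3A_4| = √((0)² + (10)²) = √100 = 10
|A_4A_5| = √((12)² + (-9)²) = √225 = 15
|A_5A_1| = √((0)² + (-22)²) = √484 = 22
Perimeter = 29 + 8 + 10 + 15 + 22 = 84.

84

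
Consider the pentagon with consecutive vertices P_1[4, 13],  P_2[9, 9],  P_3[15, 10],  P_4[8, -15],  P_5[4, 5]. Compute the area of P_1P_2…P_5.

149.5

Apply the shoelace (surveyor's) formula: 2A = Σ (x_i·y_{i+1} − x_{i+1}·y_i), indices taken mod 5.
Cross-terms: -81, -45, -305, 100, 32  ⇒  Σ = -299
Area = |Σ|/2 = 149.5.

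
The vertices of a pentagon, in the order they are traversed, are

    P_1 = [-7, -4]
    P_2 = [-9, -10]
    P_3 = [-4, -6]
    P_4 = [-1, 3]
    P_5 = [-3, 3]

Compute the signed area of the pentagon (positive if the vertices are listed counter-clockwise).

Apply the surveyor's formula: 2A = Σ (x_i·y_{i+1} − x_{i+1}·y_i), indices taken mod 5.
Σ = (34) + (14) + (-18) + (6) + (33) = 69
Signed area = Σ/2 = 34.5 (positive ⇒ counter-clockwise traversal).

34.5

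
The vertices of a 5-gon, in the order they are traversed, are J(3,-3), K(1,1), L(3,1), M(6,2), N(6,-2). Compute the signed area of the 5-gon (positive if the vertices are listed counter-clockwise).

-16

Apply Gauss's area formula: 2A = Σ (x_i·y_{i+1} − x_{i+1}·y_i), indices taken mod 5.
J→K: (3)(1) − (1)(-3) = 6
K→L: (1)(1) − (3)(1) = -2
L→M: (3)(2) − (6)(1) = 0
M→N: (6)(-2) − (6)(2) = -24
N→J: (6)(-3) − (3)(-2) = -12
Σ = -32
Signed area = Σ/2 = -16 (negative ⇒ clockwise traversal).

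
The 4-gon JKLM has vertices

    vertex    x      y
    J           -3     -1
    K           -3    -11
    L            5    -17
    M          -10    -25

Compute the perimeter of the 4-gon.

62

|JK| = √((0)² + (-10)²) = √100 = 10
|KL| = √((8)² + (-6)²) = √100 = 10
|LM| = √((-15)² + (-8)²) = √289 = 17
|MJ| = √((7)² + (24)²) = √625 = 25
Perimeter = 10 + 10 + 17 + 25 = 62.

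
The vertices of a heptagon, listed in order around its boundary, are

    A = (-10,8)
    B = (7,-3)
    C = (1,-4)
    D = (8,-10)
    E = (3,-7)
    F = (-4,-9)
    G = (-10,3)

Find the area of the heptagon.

131

Apply the surveyor's formula: 2A = Σ (x_i·y_{i+1} − x_{i+1}·y_i), indices taken mod 7.
A→B: (-10)(-3) − (7)(8) = -26
B→C: (7)(-4) − (1)(-3) = -25
C→D: (1)(-10) − (8)(-4) = 22
D→E: (8)(-7) − (3)(-10) = -26
E→F: (3)(-9) − (-4)(-7) = -55
F→G: (-4)(3) − (-10)(-9) = -102
G→A: (-10)(8) − (-10)(3) = -50
Σ = -262
Area = |Σ|/2 = 131.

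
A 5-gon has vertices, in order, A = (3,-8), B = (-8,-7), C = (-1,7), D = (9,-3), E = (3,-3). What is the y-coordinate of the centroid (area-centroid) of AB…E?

Apply the shoelace formula. First the cross-terms c_i = x_i·y_{i+1} − x_{i+1}·y_i:
  -85, -63, -60, -18, -15  ⇒  2A = -241, A = -120.5.
Then Σ (y_i + y_{i+1})·c_i = 1308, so ȳ = 1308 / (6·(-120.5)) = -436/241.

-436/241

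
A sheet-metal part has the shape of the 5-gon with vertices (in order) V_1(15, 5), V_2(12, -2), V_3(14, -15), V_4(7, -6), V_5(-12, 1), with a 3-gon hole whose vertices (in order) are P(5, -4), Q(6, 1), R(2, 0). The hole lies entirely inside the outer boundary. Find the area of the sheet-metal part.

171

Outer boundary:
Apply the surveyor's formula: 2A = Σ (x_i·y_{i+1} − x_{i+1}·y_i), indices taken mod 5.
Σ = (-90) + (-152) + (21) + (-65) + (-75) = -361
Area = |Σ|/2 = 180.5.
Hole:
Apply Gauss's area formula: 2A = Σ (x_i·y_{i+1} − x_{i+1}·y_i), indices taken mod 3.
Σ = (29) + (-2) + (-8) = 19
Area = |Σ|/2 = 9.5.
Net area = 180.5 − 9.5 = 171.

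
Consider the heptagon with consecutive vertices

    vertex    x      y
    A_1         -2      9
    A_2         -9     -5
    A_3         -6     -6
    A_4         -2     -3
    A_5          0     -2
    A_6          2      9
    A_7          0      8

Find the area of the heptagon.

80.5

A_1→A_2: (-2)(-5) − (-9)(9) = 91
A_2→A_3: (-9)(-6) − (-6)(-5) = 24
A_3→A_4: (-6)(-3) − (-2)(-6) = 6
A_4→A_5: (-2)(-2) − (0)(-3) = 4
A_5→A_6: (0)(9) − (2)(-2) = 4
A_6→A_7: (2)(8) − (0)(9) = 16
A_7→A_1: (0)(9) − (-2)(8) = 16
Σ = 161
Area = |Σ|/2 = 80.5.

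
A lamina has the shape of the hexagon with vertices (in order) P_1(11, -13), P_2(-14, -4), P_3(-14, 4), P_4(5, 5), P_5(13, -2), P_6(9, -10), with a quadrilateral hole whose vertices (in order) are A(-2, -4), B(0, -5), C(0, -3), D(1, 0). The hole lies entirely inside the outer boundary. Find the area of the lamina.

Outer boundary:
Apply the shoelace formula: 2A = Σ (x_i·y_{i+1} − x_{i+1}·y_i), indices taken mod 6.
Cross-terms: -226, -112, -90, -75, -112, -7  ⇒  Σ = -622
Area = |Σ|/2 = 311.
Hole:
A→B: (-2)(-5) − (0)(-4) = 10
B→C: (0)(-3) − (0)(-5) = 0
C→D: (0)(0) − (1)(-3) = 3
D→A: (1)(-4) − (-2)(0) = -4
Σ = 9
Area = |Σ|/2 = 4.5.
Net area = 311 − 4.5 = 306.5.

306.5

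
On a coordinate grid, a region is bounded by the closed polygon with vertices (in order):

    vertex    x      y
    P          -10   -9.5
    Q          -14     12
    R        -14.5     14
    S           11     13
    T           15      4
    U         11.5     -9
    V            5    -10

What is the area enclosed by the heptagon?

583.5

Apply the shoelace (surveyor's) formula: 2A = Σ (x_i·y_{i+1} − x_{i+1}·y_i), indices taken mod 7.
Σ = (-253) + (-22) + (-342.5) + (-151) + (-181) + (-70) + (-147.5) = -1167
Area = |Σ|/2 = 583.5.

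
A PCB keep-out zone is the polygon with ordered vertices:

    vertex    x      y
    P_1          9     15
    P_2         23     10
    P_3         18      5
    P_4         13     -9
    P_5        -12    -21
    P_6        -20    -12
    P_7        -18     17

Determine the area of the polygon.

P_1→P_2: (9)(10) − (23)(15) = -255
P_2→P_3: (23)(5) − (18)(10) = -65
P_3→P_4: (18)(-9) − (13)(5) = -227
P_4→P_5: (13)(-21) − (-12)(-9) = -381
P_5→P_6: (-12)(-12) − (-20)(-21) = -276
P_6→P_7: (-20)(17) − (-18)(-12) = -556
P_7→P_1: (-18)(15) − (9)(17) = -423
Σ = -2183
Area = |Σ|/2 = 1091.5.

1091.5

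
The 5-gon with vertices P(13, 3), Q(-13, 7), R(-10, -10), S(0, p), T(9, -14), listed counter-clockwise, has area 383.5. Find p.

Write out the shoelace sum; only the two edges meeting at S involve p:
2·Area = [((-10)·p − 0·(-10)) + (0·(-14) − 9·p)] + 539
       = -19·p + 539 = 767
⇒ p = -12.

-12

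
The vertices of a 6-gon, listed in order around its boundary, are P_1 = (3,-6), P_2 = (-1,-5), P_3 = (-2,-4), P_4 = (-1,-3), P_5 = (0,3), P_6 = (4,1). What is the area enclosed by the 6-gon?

33.5

Apply the surveyor's formula: 2A = Σ (x_i·y_{i+1} − x_{i+1}·y_i), indices taken mod 6.
Σ = (-21) + (-6) + (2) + (-3) + (-12) + (-27) = -67
Area = |Σ|/2 = 33.5.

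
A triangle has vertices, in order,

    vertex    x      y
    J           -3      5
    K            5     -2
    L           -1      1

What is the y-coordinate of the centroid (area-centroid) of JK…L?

4/3

Apply the shoelace formula. First the cross-terms c_i = x_i·y_{i+1} − x_{i+1}·y_i:
  -19, 3, -2  ⇒  2A = -18, A = -9.
Then Σ (y_i + y_{i+1})·c_i = -72, so ȳ = -72 / (6·(-9)) = 4/3.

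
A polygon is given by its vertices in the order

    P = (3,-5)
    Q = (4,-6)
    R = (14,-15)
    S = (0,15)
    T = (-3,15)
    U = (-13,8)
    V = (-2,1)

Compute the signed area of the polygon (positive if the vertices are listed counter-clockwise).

231

Apply the shoelace (surveyor's) formula: 2A = Σ (x_i·y_{i+1} − x_{i+1}·y_i), indices taken mod 7.
Σ = (2) + (24) + (210) + (45) + (171) + (3) + (7) = 462
Signed area = Σ/2 = 231 (positive ⇒ counter-clockwise traversal).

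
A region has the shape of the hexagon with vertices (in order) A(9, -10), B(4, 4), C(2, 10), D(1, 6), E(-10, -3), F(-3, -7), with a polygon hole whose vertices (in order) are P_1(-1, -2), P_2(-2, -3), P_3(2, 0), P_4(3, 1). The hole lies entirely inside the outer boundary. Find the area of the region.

Outer boundary:
Apply the shoelace (surveyor's) formula: 2A = Σ (x_i·y_{i+1} − x_{i+1}·y_i), indices taken mod 6.
Σ = (76) + (32) + (2) + (57) + (61) + (93) = 321
Area = |Σ|/2 = 160.5.
Hole:
Apply the shoelace (surveyor's) formula: 2A = Σ (x_i·y_{i+1} − x_{i+1}·y_i), indices taken mod 4.
P_1→P_2: (-1)(-3) − (-2)(-2) = -1
P_2→P_3: (-2)(0) − (2)(-3) = 6
P_3→P_4: (2)(1) − (3)(0) = 2
P_4→P_1: (3)(-2) − (-1)(1) = -5
Σ = 2
Area = |Σ|/2 = 1.
Net area = 160.5 − 1 = 159.5.

159.5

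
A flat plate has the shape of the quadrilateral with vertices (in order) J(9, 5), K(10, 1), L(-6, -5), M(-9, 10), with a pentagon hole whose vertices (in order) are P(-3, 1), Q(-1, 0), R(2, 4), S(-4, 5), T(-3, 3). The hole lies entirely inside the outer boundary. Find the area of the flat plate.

146.5

Outer boundary:
Cross-terms: -41, -44, -105, -135  ⇒  Σ = -325
Area = |Σ|/2 = 162.5.
Hole:
Σ = (1) + (-4) + (26) + (3) + (6) = 32
Area = |Σ|/2 = 16.
Net area = 162.5 − 16 = 146.5.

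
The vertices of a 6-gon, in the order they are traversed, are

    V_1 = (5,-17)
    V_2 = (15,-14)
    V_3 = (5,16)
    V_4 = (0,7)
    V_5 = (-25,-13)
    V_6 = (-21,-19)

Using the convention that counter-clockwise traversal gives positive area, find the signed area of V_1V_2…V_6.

679.5

Apply the surveyor's formula: 2A = Σ (x_i·y_{i+1} − x_{i+1}·y_i), indices taken mod 6.
Σ = (185) + (310) + (35) + (175) + (202) + (452) = 1359
Signed area = Σ/2 = 679.5 (positive ⇒ counter-clockwise traversal).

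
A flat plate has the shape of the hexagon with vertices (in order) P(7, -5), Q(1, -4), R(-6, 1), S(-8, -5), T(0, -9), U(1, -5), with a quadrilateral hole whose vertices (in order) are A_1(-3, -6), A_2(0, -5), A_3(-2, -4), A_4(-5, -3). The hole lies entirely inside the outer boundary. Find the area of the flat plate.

Outer boundary:
Apply the surveyor's formula: 2A = Σ (x_i·y_{i+1} − x_{i+1}·y_i), indices taken mod 6.
Σ = (-23) + (-23) + (38) + (72) + (9) + (30) = 103
Area = |Σ|/2 = 51.5.
Hole:
Apply the shoelace formula: 2A = Σ (x_i·y_{i+1} − x_{i+1}·y_i), indices taken mod 4.
Cross-terms: 15, -10, -14, 21  ⇒  Σ = 12
Area = |Σ|/2 = 6.
Net area = 51.5 − 6 = 45.5.

45.5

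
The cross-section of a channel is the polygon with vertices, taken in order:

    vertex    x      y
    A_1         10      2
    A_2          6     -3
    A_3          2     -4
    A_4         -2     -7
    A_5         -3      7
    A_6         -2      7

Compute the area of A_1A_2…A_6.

99

Σ = (-42) + (-18) + (-22) + (-35) + (-7) + (-74) = -198
Area = |Σ|/2 = 99.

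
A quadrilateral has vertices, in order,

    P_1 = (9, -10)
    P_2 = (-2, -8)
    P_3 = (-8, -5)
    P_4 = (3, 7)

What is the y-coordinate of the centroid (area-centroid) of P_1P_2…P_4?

-73/24

Apply Gauss's area formula. First the cross-terms c_i = x_i·y_{i+1} − x_{i+1}·y_i:
  -92, -54, -41, -93  ⇒  2A = -280, A = -140.
Then Σ (y_i + y_{i+1})·c_i = 2555, so ȳ = 2555 / (6·(-140)) = -73/24.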